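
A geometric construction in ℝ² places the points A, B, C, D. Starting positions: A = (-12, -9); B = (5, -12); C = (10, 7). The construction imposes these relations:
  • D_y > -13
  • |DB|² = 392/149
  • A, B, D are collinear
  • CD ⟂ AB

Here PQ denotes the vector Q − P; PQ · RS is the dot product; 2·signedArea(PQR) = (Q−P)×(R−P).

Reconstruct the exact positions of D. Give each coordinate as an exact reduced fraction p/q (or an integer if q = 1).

1. D_x = 983/149  [A, B, D are collinear ∩ CD ⟂ AB]
2. D_y = -1830/149  [A, B, D are collinear ∩ CD ⟂ AB]
   → D = (983/149, -1830/149)

D = (983/149, -1830/149)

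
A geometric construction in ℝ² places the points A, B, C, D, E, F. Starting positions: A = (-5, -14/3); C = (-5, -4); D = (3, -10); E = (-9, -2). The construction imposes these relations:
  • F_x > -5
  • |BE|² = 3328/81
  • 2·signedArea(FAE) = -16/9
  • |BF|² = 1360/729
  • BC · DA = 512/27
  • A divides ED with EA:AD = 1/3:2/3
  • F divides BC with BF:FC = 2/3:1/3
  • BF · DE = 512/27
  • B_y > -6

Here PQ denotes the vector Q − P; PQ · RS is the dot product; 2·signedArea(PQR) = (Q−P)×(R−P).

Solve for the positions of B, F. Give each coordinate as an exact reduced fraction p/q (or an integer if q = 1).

1. B_x = -11/3  [line 8·x + -16/3·y + -8/27 = 0 ∩ |BE|² = 3328/81]
2. B_y = -50/9  [line 8·x + -16/3·y + -8/27 = 0 ∩ |BE|² = 3328/81]
   → B = (-11/3, -50/9)
3. F_x = -41/9  [F divides BC with BF:FC = 2/3:1/3]
4. F_y = -122/27  [F divides BC with BF:FC = 2/3:1/3]
   → F = (-41/9, -122/27)

B = (-11/3, -50/9)
F = (-41/9, -122/27)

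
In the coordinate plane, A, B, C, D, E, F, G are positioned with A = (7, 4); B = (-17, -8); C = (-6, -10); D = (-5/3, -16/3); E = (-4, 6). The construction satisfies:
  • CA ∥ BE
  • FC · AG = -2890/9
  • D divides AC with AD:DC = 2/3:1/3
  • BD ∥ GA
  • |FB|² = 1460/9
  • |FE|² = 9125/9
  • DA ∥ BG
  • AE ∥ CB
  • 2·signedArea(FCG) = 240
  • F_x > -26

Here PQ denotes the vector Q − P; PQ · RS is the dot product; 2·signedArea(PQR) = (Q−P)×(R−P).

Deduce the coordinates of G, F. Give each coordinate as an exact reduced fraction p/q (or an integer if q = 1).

F = (-77/3, -52/3)
G = (-25/3, 4/3)

1. G_x = -25/3  [BD ∥ GA ∩ DA ∥ BG]
2. G_y = 4/3  [BD ∥ GA ∩ DA ∥ BG]
   → G = (-25/3, 4/3)
3. F_x = -77/3  [FC · AG = -2890/9 ∩ 2·signedArea(FCG) = 240]
4. F_y = -52/3  [FC · AG = -2890/9 ∩ 2·signedArea(FCG) = 240]
   → F = (-77/3, -52/3)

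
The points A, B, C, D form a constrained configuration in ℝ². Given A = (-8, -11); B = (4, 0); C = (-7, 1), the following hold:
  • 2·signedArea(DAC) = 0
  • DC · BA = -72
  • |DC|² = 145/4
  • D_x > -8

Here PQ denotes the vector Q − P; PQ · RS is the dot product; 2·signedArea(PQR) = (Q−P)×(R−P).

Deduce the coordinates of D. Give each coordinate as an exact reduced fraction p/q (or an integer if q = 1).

D = (-15/2, -5)

1. D_x = -15/2  [2·signedArea(DAC) = 0 ∩ DC · BA = -72]
2. D_y = -5  [2·signedArea(DAC) = 0 ∩ DC · BA = -72]
   → D = (-15/2, -5)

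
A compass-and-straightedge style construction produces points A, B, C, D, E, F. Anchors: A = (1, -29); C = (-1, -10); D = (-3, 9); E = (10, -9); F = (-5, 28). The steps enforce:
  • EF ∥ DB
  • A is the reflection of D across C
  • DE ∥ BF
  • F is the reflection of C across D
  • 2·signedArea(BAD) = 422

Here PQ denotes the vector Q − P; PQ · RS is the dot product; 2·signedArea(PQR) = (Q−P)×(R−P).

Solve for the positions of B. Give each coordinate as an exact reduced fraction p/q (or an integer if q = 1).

1. B_x = -18  [DE ∥ BF ∩ EF ∥ DB]
2. B_y = 46  [DE ∥ BF ∩ EF ∥ DB]
   → B = (-18, 46)

B = (-18, 46)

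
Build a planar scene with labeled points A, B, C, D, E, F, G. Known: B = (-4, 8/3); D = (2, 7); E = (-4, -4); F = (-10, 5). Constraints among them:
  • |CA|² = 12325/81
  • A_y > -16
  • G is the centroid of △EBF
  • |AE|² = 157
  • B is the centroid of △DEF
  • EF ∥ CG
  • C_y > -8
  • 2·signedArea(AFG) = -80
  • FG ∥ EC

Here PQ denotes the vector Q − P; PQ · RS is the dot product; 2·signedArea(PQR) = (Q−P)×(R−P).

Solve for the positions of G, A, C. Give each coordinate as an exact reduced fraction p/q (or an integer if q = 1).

A = (-10, -15)
C = (0, -70/9)
G = (-6, 11/9)

1. G_x = -6  [G is the centroid of △EBF]
2. G_y = 11/9  [G is the centroid of △EBF]
   → G = (-6, 11/9)
3. C_x = 0  [EF ∥ CG ∩ FG ∥ EC]
4. C_y = -70/9  [EF ∥ CG ∩ FG ∥ EC]
   → C = (0, -70/9)
5. A_x = -10  [line 34/9·x + 4·y + 880/9 = 0 ∩ |CA|² = 12325/81]
6. A_y = -15  [line 34/9·x + 4·y + 880/9 = 0 ∩ |CA|² = 12325/81]
   → A = (-10, -15)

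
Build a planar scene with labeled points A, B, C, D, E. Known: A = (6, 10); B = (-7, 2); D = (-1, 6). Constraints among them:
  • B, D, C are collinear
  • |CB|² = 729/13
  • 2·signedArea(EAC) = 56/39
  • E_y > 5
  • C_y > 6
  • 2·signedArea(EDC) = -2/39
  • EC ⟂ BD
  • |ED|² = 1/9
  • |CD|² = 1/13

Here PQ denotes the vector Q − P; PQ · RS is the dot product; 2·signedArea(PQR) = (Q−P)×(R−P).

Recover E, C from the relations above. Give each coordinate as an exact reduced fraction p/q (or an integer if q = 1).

1. C_x = -10/13  [line -4·x + 6·y + -40 = 0 ∩ |CB|² = 729/13]
2. C_y = 80/13  [line -4·x + 6·y + -40 = 0 ∩ |CB|² = 729/13]
   → C = (-10/13, 80/13)
3. E_x = -2/3  [2·signedArea(EAC) = 56/39 ∩ EC ⟂ BD]
4. E_y = 6  [2·signedArea(EAC) = 56/39 ∩ EC ⟂ BD]
   → E = (-2/3, 6)

C = (-10/13, 80/13)
E = (-2/3, 6)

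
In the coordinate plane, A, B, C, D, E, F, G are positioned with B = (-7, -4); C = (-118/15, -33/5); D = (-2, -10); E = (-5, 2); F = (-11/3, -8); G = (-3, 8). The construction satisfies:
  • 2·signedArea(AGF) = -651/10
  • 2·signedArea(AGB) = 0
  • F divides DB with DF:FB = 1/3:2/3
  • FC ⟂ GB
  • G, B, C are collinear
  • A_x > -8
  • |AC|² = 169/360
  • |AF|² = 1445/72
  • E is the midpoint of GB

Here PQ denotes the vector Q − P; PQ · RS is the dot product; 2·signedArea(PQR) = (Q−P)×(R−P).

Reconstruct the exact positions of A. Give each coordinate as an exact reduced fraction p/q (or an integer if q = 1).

A = (-153/20, -119/20)

1. A_x = -153/20  [2·signedArea(AGB) = 0 ∩ 2·signedArea(AGF) = -651/10]
2. A_y = -119/20  [2·signedArea(AGB) = 0 ∩ 2·signedArea(AGF) = -651/10]
   → A = (-153/20, -119/20)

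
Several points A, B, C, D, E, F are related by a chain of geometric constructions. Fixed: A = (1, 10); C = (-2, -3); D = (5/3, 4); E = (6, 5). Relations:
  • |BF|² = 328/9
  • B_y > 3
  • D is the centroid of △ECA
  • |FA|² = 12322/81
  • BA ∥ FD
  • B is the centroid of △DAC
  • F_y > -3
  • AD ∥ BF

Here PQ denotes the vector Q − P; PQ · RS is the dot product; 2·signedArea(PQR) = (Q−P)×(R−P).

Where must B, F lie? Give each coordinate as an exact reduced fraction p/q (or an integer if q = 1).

1. B_x = 2/9  [B is the centroid of △DAC]
2. B_y = 11/3  [B is the centroid of △DAC]
   → B = (2/9, 11/3)
3. F_x = 8/9  [BA ∥ FD ∩ AD ∥ BF]
4. F_y = -7/3  [BA ∥ FD ∩ AD ∥ BF]
   → F = (8/9, -7/3)

B = (2/9, 11/3)
F = (8/9, -7/3)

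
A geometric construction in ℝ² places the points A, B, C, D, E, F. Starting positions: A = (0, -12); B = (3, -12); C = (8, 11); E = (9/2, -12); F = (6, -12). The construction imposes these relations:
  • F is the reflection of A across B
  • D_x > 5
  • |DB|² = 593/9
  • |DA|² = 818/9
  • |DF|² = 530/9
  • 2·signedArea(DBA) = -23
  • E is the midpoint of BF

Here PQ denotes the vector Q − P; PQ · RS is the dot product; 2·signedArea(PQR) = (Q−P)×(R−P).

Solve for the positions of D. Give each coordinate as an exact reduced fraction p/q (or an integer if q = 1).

1. D_y = -13/3  [2·signedArea(DBA) = -23]
2. D_x = 17/3  [|DB|² = 593/9]
   → D = (17/3, -13/3)

D = (17/3, -13/3)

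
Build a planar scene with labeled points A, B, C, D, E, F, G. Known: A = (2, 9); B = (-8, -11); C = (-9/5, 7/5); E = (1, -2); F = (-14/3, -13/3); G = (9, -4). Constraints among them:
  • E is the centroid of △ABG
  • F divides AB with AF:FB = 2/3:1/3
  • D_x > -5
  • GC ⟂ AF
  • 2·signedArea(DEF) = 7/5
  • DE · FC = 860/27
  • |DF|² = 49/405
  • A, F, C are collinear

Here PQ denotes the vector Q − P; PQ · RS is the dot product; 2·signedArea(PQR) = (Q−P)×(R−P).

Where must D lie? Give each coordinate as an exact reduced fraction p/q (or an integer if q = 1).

1. D_x = -217/45  [2·signedArea(DEF) = 7/5 ∩ DE · FC = 860/27]
2. D_y = -209/45  [2·signedArea(DEF) = 7/5 ∩ DE · FC = 860/27]
   → D = (-217/45, -209/45)

D = (-217/45, -209/45)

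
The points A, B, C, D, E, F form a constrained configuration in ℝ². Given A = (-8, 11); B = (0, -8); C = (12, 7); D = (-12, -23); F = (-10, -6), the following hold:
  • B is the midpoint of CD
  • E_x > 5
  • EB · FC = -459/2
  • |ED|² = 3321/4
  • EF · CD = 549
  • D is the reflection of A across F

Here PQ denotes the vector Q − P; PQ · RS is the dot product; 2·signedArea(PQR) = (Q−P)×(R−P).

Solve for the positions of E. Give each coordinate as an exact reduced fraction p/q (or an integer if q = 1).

1. E_x = 6  [EF · CD = 549 ∩ EB · FC = -459/2]
2. E_y = -1/2  [EF · CD = 549 ∩ EB · FC = -459/2]
   → E = (6, -1/2)

E = (6, -1/2)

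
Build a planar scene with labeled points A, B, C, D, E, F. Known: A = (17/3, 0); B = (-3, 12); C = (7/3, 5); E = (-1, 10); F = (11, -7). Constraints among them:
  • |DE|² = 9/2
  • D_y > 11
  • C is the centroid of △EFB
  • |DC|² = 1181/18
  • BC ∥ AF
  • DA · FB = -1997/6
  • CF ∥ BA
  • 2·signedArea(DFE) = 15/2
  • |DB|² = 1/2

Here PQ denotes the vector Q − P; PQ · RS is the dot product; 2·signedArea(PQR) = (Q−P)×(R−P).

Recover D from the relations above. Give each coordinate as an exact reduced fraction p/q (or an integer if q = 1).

D = (-5/2, 23/2)

1. D_x = -5/2  [2·signedArea(DFE) = 15/2 ∩ DA · FB = -1997/6]
2. D_y = 23/2  [2·signedArea(DFE) = 15/2 ∩ DA · FB = -1997/6]
   → D = (-5/2, 23/2)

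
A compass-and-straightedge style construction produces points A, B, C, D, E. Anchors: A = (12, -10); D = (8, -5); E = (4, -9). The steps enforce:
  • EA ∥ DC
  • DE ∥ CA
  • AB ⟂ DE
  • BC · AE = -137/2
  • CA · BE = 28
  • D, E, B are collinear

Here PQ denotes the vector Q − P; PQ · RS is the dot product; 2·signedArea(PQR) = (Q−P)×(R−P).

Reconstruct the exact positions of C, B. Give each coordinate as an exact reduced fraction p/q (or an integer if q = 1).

1. C_x = 16  [DE ∥ CA ∩ EA ∥ DC]
2. C_y = -6  [DE ∥ CA ∩ EA ∥ DC]
   → C = (16, -6)
3. B_x = 15/2  [D, E, B are collinear ∩ AB ⟂ DE]
4. B_y = -11/2  [D, E, B are collinear ∩ AB ⟂ DE]
   → B = (15/2, -11/2)

B = (15/2, -11/2)
C = (16, -6)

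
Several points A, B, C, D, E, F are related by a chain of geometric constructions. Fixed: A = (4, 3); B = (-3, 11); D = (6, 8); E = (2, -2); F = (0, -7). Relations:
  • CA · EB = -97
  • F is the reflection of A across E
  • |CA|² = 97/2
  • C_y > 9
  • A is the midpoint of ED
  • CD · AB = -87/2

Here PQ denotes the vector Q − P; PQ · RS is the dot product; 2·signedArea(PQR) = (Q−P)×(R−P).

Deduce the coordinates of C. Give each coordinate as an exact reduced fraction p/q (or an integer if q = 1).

1. C_x = 3/2  [CD · AB = -87/2 ∩ CA · EB = -97]
2. C_y = 19/2  [CD · AB = -87/2 ∩ CA · EB = -97]
   → C = (3/2, 19/2)

C = (3/2, 19/2)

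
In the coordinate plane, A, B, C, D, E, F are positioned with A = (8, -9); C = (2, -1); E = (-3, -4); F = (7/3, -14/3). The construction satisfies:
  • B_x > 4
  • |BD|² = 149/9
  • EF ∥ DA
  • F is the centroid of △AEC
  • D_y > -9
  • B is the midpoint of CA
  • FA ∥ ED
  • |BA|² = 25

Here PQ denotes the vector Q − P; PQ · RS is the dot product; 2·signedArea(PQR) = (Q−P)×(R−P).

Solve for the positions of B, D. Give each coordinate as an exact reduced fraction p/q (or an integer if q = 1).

B = (5, -5)
D = (8/3, -25/3)

1. B_x = 5  [B is the midpoint of CA]
2. B_y = -5  [B is the midpoint of CA]
   → B = (5, -5)
3. D_x = 8/3  [EF ∥ DA ∩ FA ∥ ED]
4. D_y = -25/3  [EF ∥ DA ∩ FA ∥ ED]
   → D = (8/3, -25/3)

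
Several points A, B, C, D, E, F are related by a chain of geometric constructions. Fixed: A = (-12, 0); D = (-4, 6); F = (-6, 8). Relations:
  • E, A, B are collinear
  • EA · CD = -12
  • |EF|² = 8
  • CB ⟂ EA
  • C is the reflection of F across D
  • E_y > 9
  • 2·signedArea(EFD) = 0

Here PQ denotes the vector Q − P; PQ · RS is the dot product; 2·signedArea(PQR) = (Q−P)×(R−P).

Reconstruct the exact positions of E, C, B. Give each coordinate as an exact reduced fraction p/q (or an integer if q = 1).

1. E_x = -8  [line 2·x + 2·y + -4 = 0 ∩ |EF|² = 8]
2. E_y = 10  [line 2·x + 2·y + -4 = 0 ∩ |EF|² = 8]
   → E = (-8, 10)
3. C_x = -2  [C is the reflection of F across D]
4. C_y = 4  [C is the reflection of F across D]
   → C = (-2, 4)
5. B_x = -268/29  [E, A, B are collinear ∩ CB ⟂ EA]
6. B_y = 200/29  [E, A, B are collinear ∩ CB ⟂ EA]
   → B = (-268/29, 200/29)

B = (-268/29, 200/29)
C = (-2, 4)
E = (-8, 10)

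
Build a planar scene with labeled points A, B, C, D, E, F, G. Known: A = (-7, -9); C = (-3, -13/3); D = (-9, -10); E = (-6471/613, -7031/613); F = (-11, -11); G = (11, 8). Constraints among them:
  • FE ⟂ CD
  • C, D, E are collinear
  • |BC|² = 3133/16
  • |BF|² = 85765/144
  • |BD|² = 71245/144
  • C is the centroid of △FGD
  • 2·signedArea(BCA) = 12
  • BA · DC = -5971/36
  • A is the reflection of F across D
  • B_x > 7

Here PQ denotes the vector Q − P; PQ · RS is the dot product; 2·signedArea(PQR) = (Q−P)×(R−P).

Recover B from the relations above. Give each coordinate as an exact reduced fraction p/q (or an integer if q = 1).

B = (15/2, 59/12)

1. B_x = 15/2  [BA · DC = -5971/36 ∩ 2·signedArea(BCA) = 12]
2. B_y = 59/12  [BA · DC = -5971/36 ∩ 2·signedArea(BCA) = 12]
   → B = (15/2, 59/12)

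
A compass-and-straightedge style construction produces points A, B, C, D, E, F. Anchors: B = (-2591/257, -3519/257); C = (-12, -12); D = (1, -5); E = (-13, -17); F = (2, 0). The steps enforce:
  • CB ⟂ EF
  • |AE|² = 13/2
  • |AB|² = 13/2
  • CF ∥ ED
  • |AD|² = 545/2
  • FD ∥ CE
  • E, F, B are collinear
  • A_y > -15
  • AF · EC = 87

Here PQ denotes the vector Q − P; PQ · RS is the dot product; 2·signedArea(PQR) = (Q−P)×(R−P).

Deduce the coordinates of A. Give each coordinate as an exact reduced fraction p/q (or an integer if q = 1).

1. A_x = -25/2  [line -1·x + -5·y + -85 = 0 ∩ |AE|² = 13/2]
2. A_y = -29/2  [line -1·x + -5·y + -85 = 0 ∩ |AE|² = 13/2]
   → A = (-25/2, -29/2)

A = (-25/2, -29/2)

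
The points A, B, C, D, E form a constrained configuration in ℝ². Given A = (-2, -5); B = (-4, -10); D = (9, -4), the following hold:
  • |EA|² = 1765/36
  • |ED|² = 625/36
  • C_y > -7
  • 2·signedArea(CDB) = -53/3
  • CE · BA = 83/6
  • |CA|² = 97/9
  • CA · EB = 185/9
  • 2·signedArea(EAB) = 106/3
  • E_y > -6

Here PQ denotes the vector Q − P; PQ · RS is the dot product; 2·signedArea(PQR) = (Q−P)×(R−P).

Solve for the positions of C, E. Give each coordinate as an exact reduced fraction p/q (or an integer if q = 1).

1. C_x = 1  [line 6·x + -13·y + -265/3 = 0 ∩ |CA|² = 97/9]
2. C_y = -19/3  [line 6·x + -13·y + -265/3 = 0 ∩ |CA|² = 97/9]
   → C = (1, -19/3)
3. E_x = 5  [CE · BA = 83/6 ∩ 2·signedArea(EAB) = 106/3]
4. E_y = -31/6  [CE · BA = 83/6 ∩ 2·signedArea(EAB) = 106/3]
   → E = (5, -31/6)

C = (1, -19/3)
E = (5, -31/6)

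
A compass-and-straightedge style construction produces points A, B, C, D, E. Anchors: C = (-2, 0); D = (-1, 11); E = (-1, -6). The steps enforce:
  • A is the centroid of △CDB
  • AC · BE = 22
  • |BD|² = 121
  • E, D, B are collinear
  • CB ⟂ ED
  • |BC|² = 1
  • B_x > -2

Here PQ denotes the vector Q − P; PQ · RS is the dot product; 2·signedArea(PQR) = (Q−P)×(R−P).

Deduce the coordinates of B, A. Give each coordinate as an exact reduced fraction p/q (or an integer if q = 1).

1. B_x = -1  [E, D, B are collinear ∩ CB ⟂ ED]
2. B_y = 0  [E, D, B are collinear ∩ CB ⟂ ED]
   → B = (-1, 0)
3. A_x = -4/3  [A is the centroid of △CDB]
4. A_y = 11/3  [A is the centroid of △CDB]
   → A = (-4/3, 11/3)

A = (-4/3, 11/3)
B = (-1, 0)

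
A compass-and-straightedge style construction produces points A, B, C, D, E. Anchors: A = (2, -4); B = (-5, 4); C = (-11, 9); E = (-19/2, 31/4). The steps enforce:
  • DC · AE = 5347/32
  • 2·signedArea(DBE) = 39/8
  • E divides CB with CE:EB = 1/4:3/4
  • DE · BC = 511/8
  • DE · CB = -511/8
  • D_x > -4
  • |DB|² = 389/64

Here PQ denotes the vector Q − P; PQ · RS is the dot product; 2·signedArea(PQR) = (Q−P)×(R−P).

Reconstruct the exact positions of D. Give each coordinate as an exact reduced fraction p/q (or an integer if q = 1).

D = (-15/4, 15/8)

1. D_x = -15/4  [DE · CB = -511/8 ∩ DC · AE = 5347/32]
2. D_y = 15/8  [DE · CB = -511/8 ∩ DC · AE = 5347/32]
   → D = (-15/4, 15/8)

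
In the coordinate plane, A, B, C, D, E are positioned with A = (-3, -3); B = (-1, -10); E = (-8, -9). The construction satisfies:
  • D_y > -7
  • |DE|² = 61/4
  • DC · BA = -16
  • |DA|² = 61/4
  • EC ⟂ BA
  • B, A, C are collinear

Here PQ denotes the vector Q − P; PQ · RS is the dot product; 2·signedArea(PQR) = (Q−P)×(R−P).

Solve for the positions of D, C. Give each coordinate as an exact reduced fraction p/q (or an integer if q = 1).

C = (-95/53, -383/53)
D = (-11/2, -6)

1. C_x = -95/53  [B, A, C are collinear ∩ EC ⟂ BA]
2. C_y = -383/53  [B, A, C are collinear ∩ EC ⟂ BA]
   → C = (-95/53, -383/53)
3. D_x = -11/2  [line 2·x + -7·y + -31 = 0 ∩ |DE|² = 61/4]
4. D_y = -6  [line 2·x + -7·y + -31 = 0 ∩ |DE|² = 61/4]
   → D = (-11/2, -6)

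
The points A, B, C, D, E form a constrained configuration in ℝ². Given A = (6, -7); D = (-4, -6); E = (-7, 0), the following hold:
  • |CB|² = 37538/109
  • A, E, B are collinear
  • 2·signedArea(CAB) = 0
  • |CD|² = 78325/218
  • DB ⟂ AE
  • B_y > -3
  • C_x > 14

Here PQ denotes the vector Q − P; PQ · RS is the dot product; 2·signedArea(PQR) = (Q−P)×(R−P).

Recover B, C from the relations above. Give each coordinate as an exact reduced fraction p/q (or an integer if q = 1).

1. B_x = -473/218  [A, E, B are collinear ∩ DB ⟂ AE]
2. B_y = -567/218  [A, E, B are collinear ∩ DB ⟂ AE]
   → B = (-473/218, -567/218)
3. C_x = 3089/218  [line -959/218·x + -1781/218·y + -6713/218 = 0 ∩ |CB|² = 37538/109]
4. C_y = -2485/218  [line -959/218·x + -1781/218·y + -6713/218 = 0 ∩ |CB|² = 37538/109]
   → C = (3089/218, -2485/218)

B = (-473/218, -567/218)
C = (3089/218, -2485/218)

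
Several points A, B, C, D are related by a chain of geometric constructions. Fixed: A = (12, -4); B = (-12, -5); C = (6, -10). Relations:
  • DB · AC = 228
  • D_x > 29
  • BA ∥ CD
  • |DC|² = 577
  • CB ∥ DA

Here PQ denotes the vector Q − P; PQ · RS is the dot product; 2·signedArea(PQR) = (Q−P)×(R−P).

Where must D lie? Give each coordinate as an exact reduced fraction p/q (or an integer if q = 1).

1. D_x = 30  [CB ∥ DA ∩ BA ∥ CD]
2. D_y = -9  [CB ∥ DA ∩ BA ∥ CD]
   → D = (30, -9)

D = (30, -9)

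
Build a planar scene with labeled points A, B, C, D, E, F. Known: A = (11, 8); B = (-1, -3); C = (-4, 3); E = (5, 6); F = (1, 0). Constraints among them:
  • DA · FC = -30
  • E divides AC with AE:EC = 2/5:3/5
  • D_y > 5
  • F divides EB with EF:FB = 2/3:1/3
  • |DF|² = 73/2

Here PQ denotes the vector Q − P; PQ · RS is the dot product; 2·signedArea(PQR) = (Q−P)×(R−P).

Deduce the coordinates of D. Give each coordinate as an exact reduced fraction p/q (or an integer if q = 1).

1. D_x = 7/2  [line 5·x + -3·y + -1 = 0 ∩ |DF|² = 73/2]
2. D_y = 11/2  [line 5·x + -3·y + -1 = 0 ∩ |DF|² = 73/2]
   → D = (7/2, 11/2)

D = (7/2, 11/2)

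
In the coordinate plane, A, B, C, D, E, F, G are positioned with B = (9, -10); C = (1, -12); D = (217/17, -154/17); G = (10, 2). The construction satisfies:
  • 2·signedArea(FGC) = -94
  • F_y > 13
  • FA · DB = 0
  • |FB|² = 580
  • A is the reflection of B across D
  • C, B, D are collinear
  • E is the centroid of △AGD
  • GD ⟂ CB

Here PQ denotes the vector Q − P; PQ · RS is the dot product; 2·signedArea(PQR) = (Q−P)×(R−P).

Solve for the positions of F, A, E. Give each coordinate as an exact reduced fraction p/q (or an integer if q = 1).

A = (281/17, -138/17)
E = (668/51, -86/17)
F = (11, 14)

1. F_x = 11  [line 14·x + -9·y + -28 = 0 ∩ |FB|² = 580]
2. F_y = 14  [line 14·x + -9·y + -28 = 0 ∩ |FB|² = 580]
   → F = (11, 14)
3. A_x = 281/17  [FA · DB = 0 ∩ A is the reflection of B across D]
4. A_y = -138/17  [FA · DB = 0 ∩ A is the reflection of B across D]
   → A = (281/17, -138/17)
5. E_x = 668/51  [E is the centroid of △AGD]
6. E_y = -86/17  [E is the centroid of △AGD]
   → E = (668/51, -86/17)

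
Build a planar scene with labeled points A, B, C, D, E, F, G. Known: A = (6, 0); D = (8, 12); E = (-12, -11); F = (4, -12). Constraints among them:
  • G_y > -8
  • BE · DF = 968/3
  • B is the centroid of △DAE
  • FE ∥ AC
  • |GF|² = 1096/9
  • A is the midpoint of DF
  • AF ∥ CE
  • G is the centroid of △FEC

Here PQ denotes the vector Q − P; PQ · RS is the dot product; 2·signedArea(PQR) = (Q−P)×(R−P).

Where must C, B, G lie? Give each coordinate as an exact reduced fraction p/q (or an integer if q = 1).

B = (2/3, 1/3)
C = (-10, 1)
G = (-6, -22/3)

1. C_x = -10  [AF ∥ CE ∩ FE ∥ AC]
2. C_y = 1  [AF ∥ CE ∩ FE ∥ AC]
   → C = (-10, 1)
3. B_x = 2/3  [B is the centroid of △DAE]
4. B_y = 1/3  [B is the centroid of △DAE]
   → B = (2/3, 1/3)
5. G_x = -6  [G is the centroid of △FEC]
6. G_y = -22/3  [G is the centroid of △FEC]
   → G = (-6, -22/3)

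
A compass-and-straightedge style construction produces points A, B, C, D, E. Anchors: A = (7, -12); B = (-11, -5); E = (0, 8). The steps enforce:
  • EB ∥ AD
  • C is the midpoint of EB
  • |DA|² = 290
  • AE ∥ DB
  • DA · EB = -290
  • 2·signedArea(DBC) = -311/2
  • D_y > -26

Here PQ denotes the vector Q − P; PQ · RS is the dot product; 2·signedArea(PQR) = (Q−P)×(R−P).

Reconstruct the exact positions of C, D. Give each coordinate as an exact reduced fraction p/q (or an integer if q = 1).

1. C_x = -11/2  [C is the midpoint of EB]
2. C_y = 3/2  [C is the midpoint of EB]
   → C = (-11/2, 3/2)
3. D_x = -4  [AE ∥ DB ∩ EB ∥ AD]
4. D_y = -25  [AE ∥ DB ∩ EB ∥ AD]
   → D = (-4, -25)

C = (-11/2, 3/2)
D = (-4, -25)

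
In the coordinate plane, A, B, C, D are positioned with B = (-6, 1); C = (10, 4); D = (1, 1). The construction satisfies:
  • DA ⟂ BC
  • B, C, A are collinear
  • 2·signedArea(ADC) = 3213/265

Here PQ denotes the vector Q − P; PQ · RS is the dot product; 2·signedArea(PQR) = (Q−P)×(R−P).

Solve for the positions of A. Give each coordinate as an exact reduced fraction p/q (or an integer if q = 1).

A = (202/265, 601/265)

1. A_x = 202/265  [B, C, A are collinear ∩ DA ⟂ BC]
2. A_y = 601/265  [B, C, A are collinear ∩ DA ⟂ BC]
   → A = (202/265, 601/265)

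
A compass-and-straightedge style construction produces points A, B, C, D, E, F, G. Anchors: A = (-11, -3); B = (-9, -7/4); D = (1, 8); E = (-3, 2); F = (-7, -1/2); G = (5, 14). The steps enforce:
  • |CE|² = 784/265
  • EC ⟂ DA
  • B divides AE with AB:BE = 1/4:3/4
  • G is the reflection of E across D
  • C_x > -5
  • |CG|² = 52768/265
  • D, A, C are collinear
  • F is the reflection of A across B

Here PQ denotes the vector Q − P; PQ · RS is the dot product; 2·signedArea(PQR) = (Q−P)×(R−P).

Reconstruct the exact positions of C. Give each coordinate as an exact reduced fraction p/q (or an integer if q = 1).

1. C_x = -1103/265  [D, A, C are collinear ∩ EC ⟂ DA]
2. C_y = 866/265  [D, A, C are collinear ∩ EC ⟂ DA]
   → C = (-1103/265, 866/265)

C = (-1103/265, 866/265)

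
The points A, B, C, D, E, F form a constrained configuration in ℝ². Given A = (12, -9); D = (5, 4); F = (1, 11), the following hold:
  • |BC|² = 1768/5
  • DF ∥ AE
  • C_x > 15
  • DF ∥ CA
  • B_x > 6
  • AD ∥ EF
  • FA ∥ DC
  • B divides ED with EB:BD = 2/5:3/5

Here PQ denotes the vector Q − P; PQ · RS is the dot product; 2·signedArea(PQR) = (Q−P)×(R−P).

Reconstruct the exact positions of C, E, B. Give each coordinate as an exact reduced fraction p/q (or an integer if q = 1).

B = (34/5, 2/5)
C = (16, -16)
E = (8, -2)

1. C_x = 16  [DF ∥ CA ∩ FA ∥ DC]
2. C_y = -16  [DF ∥ CA ∩ FA ∥ DC]
   → C = (16, -16)
3. E_x = 8  [AD ∥ EF ∩ DF ∥ AE]
4. E_y = -2  [AD ∥ EF ∩ DF ∥ AE]
   → E = (8, -2)
5. B_x = 34/5  [B divides ED with EB:BD = 2/5:3/5]
6. B_y = 2/5  [B divides ED with EB:BD = 2/5:3/5]
   → B = (34/5, 2/5)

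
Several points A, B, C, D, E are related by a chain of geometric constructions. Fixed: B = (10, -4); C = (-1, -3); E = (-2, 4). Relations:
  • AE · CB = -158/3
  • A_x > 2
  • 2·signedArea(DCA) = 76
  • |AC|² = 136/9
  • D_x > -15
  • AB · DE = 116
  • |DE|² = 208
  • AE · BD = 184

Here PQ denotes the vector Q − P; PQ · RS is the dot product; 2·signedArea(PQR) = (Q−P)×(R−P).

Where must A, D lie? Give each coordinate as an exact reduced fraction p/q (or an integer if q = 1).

A = (7/3, -1)
D = (-14, 12)

1. A_x = 7/3  [line -11·x + 1·y + 80/3 = 0 ∩ |AC|² = 136/9]
2. A_y = -1  [line -11·x + 1·y + 80/3 = 0 ∩ |AC|² = 136/9]
   → A = (7/3, -1)
3. D_x = -14  [AE · BD = 184 ∩ 2·signedArea(DCA) = 76]
4. D_y = 12  [AE · BD = 184 ∩ 2·signedArea(DCA) = 76]
   → D = (-14, 12)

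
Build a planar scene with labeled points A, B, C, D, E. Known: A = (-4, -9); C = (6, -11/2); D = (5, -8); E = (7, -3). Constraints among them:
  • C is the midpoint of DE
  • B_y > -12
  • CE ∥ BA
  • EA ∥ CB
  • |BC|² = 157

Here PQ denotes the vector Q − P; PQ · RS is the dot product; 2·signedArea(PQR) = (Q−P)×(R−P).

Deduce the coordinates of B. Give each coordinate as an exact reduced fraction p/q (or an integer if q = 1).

1. B_x = -5  [CE ∥ BA ∩ EA ∥ CB]
2. B_y = -23/2  [CE ∥ BA ∩ EA ∥ CB]
   → B = (-5, -23/2)

B = (-5, -23/2)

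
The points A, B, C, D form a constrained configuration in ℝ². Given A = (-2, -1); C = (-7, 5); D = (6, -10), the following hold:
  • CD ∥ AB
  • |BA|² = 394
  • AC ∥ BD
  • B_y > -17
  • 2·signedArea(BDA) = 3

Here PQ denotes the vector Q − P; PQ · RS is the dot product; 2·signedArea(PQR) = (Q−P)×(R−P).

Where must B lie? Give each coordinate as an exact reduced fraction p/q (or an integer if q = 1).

1. B_x = 11  [AC ∥ BD ∩ CD ∥ AB]
2. B_y = -16  [AC ∥ BD ∩ CD ∥ AB]
   → B = (11, -16)

B = (11, -16)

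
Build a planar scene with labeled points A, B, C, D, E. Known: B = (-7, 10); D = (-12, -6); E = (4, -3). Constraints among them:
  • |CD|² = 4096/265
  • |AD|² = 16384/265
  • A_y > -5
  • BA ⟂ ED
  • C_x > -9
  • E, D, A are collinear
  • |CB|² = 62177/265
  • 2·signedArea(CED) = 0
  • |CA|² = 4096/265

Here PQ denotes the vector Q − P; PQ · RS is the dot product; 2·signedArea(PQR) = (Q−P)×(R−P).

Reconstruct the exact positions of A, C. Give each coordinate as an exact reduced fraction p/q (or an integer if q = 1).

1. A_x = -1132/265  [E, D, A are collinear ∩ BA ⟂ ED]
2. A_y = -1206/265  [E, D, A are collinear ∩ BA ⟂ ED]
   → A = (-1132/265, -1206/265)
3. C_x = -2156/265  [line 3·x + -16·y + -60 = 0 ∩ |CD|² = 4096/265]
4. C_y = -1398/265  [line 3·x + -16·y + -60 = 0 ∩ |CD|² = 4096/265]
   → C = (-2156/265, -1398/265)

A = (-1132/265, -1206/265)
C = (-2156/265, -1398/265)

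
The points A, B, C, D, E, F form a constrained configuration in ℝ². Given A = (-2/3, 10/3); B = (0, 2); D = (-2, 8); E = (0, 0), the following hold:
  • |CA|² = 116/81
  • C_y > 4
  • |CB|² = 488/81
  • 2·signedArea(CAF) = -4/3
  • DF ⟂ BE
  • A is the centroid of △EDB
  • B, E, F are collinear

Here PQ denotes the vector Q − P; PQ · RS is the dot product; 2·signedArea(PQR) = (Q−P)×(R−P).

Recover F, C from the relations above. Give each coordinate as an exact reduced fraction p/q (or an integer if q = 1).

C = (-2/9, 40/9)
F = (0, 8)

1. F_x = 0  [B, E, F are collinear ∩ DF ⟂ BE]
2. F_y = 8  [B, E, F are collinear ∩ DF ⟂ BE]
   → F = (0, 8)
3. C_x = -2/9  [line -14/3·x + 2/3·y + -4 = 0 ∩ |CA|² = 116/81]
4. C_y = 40/9  [line -14/3·x + 2/3·y + -4 = 0 ∩ |CA|² = 116/81]
   → C = (-2/9, 40/9)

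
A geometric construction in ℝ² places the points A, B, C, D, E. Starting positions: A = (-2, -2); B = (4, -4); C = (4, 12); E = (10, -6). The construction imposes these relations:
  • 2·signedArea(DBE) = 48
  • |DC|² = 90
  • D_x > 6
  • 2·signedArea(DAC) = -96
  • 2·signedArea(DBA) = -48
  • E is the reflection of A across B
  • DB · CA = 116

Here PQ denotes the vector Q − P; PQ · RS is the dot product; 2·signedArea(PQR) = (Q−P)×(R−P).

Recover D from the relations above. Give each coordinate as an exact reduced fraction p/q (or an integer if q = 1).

1. D_x = 7  [2·signedArea(DBE) = 48 ∩ DB · CA = 116]
2. D_y = 3  [2·signedArea(DBE) = 48 ∩ DB · CA = 116]
   → D = (7, 3)

D = (7, 3)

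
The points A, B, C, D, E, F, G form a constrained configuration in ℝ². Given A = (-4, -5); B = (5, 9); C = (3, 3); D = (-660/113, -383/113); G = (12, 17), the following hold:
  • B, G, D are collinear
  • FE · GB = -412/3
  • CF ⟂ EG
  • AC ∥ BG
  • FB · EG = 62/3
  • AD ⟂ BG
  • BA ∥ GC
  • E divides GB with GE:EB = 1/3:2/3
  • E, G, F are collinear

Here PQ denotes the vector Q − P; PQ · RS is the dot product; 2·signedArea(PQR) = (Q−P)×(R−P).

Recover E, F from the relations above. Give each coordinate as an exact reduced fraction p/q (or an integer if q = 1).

E = (29/3, 43/3)
F = (131/113, 521/113)

1. E_x = 29/3  [E divides GB with GE:EB = 1/3:2/3]
2. E_y = 43/3  [E divides GB with GE:EB = 1/3:2/3]
   → E = (29/3, 43/3)
3. F_x = 131/113  [E, G, F are collinear ∩ CF ⟂ EG]
4. F_y = 521/113  [E, G, F are collinear ∩ CF ⟂ EG]
   → F = (131/113, 521/113)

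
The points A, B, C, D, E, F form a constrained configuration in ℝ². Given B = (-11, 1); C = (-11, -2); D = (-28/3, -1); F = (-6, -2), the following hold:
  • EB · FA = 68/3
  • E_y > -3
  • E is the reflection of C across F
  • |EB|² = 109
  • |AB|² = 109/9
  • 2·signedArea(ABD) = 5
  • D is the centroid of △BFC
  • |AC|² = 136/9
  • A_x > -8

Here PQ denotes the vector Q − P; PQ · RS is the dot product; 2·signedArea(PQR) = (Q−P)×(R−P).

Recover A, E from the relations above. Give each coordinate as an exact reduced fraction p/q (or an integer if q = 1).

A = (-23/3, 0)
E = (-1, -2)

1. A_x = -23/3  [line 2·x + 5/3·y + 46/3 = 0 ∩ |AC|² = 136/9]
2. A_y = 0  [line 2·x + 5/3·y + 46/3 = 0 ∩ |AC|² = 136/9]
   → A = (-23/3, 0)
3. E_x = -1  [E is the reflection of C across F]
4. E_y = -2  [E is the reflection of C across F]
   → E = (-1, -2)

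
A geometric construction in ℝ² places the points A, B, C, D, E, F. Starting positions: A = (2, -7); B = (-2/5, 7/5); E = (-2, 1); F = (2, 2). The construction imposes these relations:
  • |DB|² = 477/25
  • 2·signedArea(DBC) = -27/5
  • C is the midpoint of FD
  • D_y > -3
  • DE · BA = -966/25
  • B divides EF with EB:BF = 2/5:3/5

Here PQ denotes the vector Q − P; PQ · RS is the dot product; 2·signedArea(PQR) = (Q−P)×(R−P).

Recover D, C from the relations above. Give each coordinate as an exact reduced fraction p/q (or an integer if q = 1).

C = (7/5, -2/5)
D = (4/5, -14/5)

1. D_x = 4/5  [line -12/5·x + 42/5·y + 636/25 = 0 ∩ |DB|² = 477/25]
2. D_y = -14/5  [line -12/5·x + 42/5·y + 636/25 = 0 ∩ |DB|² = 477/25]
   → D = (4/5, -14/5)
3. C_x = 7/5  [2·signedArea(DBC) = -27/5 ∩ C is the midpoint of FD]
4. C_y = -2/5  [2·signedArea(DBC) = -27/5 ∩ C is the midpoint of FD]
   → C = (7/5, -2/5)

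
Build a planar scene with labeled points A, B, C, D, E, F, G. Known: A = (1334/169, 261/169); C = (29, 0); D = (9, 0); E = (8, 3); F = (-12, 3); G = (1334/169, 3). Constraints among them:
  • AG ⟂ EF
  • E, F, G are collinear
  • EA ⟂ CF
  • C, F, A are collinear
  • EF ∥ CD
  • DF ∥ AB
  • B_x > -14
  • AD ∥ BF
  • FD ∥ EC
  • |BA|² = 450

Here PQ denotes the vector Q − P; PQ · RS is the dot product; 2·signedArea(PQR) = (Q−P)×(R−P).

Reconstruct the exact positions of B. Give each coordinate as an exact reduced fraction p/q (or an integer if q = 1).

1. B_x = -2215/169  [AD ∥ BF ∩ DF ∥ AB]
2. B_y = 768/169  [AD ∥ BF ∩ DF ∥ AB]
   → B = (-2215/169, 768/169)

B = (-2215/169, 768/169)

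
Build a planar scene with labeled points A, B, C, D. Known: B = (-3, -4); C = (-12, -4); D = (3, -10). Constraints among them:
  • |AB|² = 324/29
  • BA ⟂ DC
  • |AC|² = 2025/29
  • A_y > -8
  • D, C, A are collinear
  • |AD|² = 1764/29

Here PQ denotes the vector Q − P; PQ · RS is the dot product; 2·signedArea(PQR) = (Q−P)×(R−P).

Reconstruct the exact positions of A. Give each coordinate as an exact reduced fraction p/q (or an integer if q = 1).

1. A_x = -123/29  [D, C, A are collinear ∩ BA ⟂ DC]
2. A_y = -206/29  [D, C, A are collinear ∩ BA ⟂ DC]
   → A = (-123/29, -206/29)

A = (-123/29, -206/29)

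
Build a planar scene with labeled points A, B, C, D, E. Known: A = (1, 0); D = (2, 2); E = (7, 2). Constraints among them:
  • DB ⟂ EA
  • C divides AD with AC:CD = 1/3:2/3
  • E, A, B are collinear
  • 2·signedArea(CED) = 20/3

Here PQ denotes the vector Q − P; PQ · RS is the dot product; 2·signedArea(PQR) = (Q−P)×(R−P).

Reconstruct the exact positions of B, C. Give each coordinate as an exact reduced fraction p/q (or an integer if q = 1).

1. B_x = 5/2  [E, A, B are collinear ∩ DB ⟂ EA]
2. B_y = 1/2  [E, A, B are collinear ∩ DB ⟂ EA]
   → B = (5/2, 1/2)
3. C_x = 4/3  [C divides AD with AC:CD = 1/3:2/3]
4. C_y = 2/3  [C divides AD with AC:CD = 1/3:2/3]
   → C = (4/3, 2/3)

B = (5/2, 1/2)
C = (4/3, 2/3)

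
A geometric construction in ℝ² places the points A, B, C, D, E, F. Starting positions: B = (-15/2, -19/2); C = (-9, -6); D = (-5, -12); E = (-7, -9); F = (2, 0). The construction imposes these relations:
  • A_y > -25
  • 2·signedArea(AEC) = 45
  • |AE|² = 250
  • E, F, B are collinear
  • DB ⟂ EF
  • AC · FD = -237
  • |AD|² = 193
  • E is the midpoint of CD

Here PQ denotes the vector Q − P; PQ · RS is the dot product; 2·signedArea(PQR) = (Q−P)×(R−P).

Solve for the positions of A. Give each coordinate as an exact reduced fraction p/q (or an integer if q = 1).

1. A_x = -12  [AC · FD = -237 ∩ 2·signedArea(AEC) = 45]
2. A_y = -24  [AC · FD = -237 ∩ 2·signedArea(AEC) = 45]
   → A = (-12, -24)

A = (-12, -24)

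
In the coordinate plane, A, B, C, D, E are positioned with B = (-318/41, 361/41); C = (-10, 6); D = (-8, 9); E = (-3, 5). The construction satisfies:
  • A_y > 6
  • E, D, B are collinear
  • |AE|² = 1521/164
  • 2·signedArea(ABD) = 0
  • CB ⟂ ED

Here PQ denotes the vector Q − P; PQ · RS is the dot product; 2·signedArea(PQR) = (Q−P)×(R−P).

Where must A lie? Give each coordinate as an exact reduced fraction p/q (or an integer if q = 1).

A = (-441/82, 283/41)

1. A_x = -441/82  [line -8/41·x + -10/41·y + 26/41 = 0 ∩ |AE|² = 1521/164]
2. A_y = 283/41  [line -8/41·x + -10/41·y + 26/41 = 0 ∩ |AE|² = 1521/164]
   → A = (-441/82, 283/41)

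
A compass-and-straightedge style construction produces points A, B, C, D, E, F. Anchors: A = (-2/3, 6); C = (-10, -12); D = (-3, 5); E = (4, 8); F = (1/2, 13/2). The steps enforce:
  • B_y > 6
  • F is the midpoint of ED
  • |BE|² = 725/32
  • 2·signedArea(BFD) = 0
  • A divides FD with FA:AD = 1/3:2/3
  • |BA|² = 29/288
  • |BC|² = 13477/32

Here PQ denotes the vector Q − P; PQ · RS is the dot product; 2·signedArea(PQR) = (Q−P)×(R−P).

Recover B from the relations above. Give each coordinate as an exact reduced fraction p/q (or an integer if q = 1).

B = (-3/8, 49/8)

1. B_x = -3/8  [line 3/2·x + -7/2·y + 22 = 0 ∩ |BC|² = 13477/32]
2. B_y = 49/8  [line 3/2·x + -7/2·y + 22 = 0 ∩ |BC|² = 13477/32]
   → B = (-3/8, 49/8)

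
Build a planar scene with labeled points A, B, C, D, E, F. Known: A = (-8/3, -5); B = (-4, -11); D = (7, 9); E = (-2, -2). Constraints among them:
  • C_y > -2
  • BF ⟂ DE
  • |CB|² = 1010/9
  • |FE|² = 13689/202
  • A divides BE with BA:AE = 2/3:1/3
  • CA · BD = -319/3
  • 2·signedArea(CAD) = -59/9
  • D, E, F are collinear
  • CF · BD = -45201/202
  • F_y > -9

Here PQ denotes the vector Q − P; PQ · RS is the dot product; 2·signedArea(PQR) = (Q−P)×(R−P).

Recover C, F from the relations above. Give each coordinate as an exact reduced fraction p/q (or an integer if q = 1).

1. C_x = 1/3  [2·signedArea(CAD) = -59/9 ∩ CA · BD = -319/3]
2. C_y = -4/3  [2·signedArea(CAD) = -59/9 ∩ CA · BD = -319/3]
   → C = (1/3, -4/3)
3. F_x = -1457/202  [CF · BD = -45201/202 ∩ D, E, F are collinear]
4. F_y = -1691/202  [CF · BD = -45201/202 ∩ D, E, F are collinear]
   → F = (-1457/202, -1691/202)

C = (1/3, -4/3)
F = (-1457/202, -1691/202)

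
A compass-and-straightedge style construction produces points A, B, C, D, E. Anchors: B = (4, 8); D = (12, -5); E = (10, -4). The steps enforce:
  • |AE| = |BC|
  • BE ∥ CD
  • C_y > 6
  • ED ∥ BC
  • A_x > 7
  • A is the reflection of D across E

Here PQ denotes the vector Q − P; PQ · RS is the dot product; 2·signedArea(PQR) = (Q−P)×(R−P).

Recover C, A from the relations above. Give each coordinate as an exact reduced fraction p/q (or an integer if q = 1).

1. C_x = 6  [BE ∥ CD ∩ ED ∥ BC]
2. C_y = 7  [BE ∥ CD ∩ ED ∥ BC]
   → C = (6, 7)
3. A_x = 8  [A is the reflection of D across E]
4. A_y = -3  [A is the reflection of D across E]
   → A = (8, -3)

A = (8, -3)
C = (6, 7)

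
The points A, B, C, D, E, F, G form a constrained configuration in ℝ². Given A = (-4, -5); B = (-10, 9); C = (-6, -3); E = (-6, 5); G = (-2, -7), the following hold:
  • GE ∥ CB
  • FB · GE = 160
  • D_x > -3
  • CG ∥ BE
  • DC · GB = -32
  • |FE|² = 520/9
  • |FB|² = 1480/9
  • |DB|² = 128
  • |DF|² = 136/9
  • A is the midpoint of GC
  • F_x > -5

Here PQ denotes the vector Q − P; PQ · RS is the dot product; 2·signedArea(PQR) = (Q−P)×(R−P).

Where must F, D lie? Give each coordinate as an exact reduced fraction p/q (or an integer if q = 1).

D = (-2, 1)
F = (-4, -7/3)

1. F_x = -4  [line 4·x + -12·y + -12 = 0 ∩ |FB|² = 1480/9]
2. F_y = -7/3  [line 4·x + -12·y + -12 = 0 ∩ |FB|² = 1480/9]
   → F = (-4, -7/3)
3. D_x = -2  [line 8·x + -16·y + 32 = 0 ∩ |DB|² = 128]
4. D_y = 1  [line 8·x + -16·y + 32 = 0 ∩ |DB|² = 128]
   → D = (-2, 1)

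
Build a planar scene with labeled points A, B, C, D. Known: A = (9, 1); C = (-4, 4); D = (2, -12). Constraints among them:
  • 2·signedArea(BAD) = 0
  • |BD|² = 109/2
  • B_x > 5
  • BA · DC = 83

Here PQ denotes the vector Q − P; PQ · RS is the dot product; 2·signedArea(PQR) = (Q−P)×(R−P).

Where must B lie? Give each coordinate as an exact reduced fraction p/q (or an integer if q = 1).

B = (11/2, -11/2)

1. B_x = 11/2  [2·signedArea(BAD) = 0 ∩ BA · DC = 83]
2. B_y = -11/2  [2·signedArea(BAD) = 0 ∩ BA · DC = 83]
   → B = (11/2, -11/2)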